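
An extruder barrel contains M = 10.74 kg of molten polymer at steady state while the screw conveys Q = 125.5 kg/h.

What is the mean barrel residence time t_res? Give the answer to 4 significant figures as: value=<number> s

Q_s = Q / 3600 = 125.5 / 3600 = 0.0348611 kg/s
t_res = M / Q_s = 10.74 ÷ 0.0348611 = 308.08 s

value=308.1 s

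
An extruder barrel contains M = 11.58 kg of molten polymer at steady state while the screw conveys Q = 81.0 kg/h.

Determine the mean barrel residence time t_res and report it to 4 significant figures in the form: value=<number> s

Q_s = Q / 3600 = 81.0 / 3600 = 0.0225 kg/s
Mean residence time: t_res = M/Q_s = 11.58 kg / 0.0225 kg/s = 514.667 s

value=514.7 s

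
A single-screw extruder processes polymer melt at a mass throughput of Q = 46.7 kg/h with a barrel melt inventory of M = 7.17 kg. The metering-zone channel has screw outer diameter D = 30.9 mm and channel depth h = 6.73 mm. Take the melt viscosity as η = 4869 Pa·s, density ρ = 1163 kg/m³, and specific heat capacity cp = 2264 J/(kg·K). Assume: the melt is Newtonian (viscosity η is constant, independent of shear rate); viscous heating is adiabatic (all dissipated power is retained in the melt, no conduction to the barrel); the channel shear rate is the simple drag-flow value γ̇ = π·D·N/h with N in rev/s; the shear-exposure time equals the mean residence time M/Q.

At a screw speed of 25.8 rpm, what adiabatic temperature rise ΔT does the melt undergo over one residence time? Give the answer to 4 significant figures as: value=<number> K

value=39.32 K

Convert throughput: Q = 46.7 kg/h = 46.7/3600 = 0.0129722 kg/s
t_res = M / Q_s = 7.17 ÷ 0.0129722 = 552.719 s
D = 30.9 mm = 0.0309 m;  h = 6.73 mm = 0.00673 m;  N = 25.8 rpm / 60 = 0.43 rev/s
γ̇ = π·D·N / h = π · 0.0309 · 0.43 / 0.00673 = 6.20243 s⁻¹
ΔT = η·γ̇²·t_res/(ρ·cp) = [4869 × 6.20243² × 552.719] / [1163 × 2264] = 39.3199 K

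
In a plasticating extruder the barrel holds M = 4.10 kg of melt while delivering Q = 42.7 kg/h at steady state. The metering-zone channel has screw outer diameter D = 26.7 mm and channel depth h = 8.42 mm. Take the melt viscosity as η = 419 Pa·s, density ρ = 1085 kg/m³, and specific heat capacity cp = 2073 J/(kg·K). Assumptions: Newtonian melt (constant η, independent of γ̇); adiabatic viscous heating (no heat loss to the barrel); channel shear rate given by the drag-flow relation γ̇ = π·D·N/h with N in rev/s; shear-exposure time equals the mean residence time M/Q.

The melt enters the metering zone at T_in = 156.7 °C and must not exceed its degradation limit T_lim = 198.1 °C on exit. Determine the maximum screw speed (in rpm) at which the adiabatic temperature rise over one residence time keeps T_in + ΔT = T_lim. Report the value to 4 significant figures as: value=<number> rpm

value=152.7 rpm

Q_s = Q / 3600 = 42.7 / 3600 = 0.0118611 kg/s
t_res = M / Q_s = 4.10 / 0.0118611 = 345.667 s
D = 26.7 mm = 0.0267 m;  h = 8.42 mm = 0.00842 m
Allowable rise: ΔT_a = T_lim − T_in = 198.1 − 156.7 = 41.4 K
γ̇_max² = ΔT_a·ρ·cp / (η·t_res) = [41.4 × 1085 × 2073] / [419 × 345.667] = 642.92 s⁻²
γ̇_max = √642.92 = 25.3559 s⁻¹
Solve γ̇ = πDN/h for N: N_max = γ̇_max·h/(π·D) = 25.3559 × 0.00842 / (π × 0.0267) = 2.54524 rev/s = 152.715 rpm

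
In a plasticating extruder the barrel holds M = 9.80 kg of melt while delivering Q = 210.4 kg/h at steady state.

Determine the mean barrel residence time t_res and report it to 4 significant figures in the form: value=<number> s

Convert throughput: Q = 210.4 kg/h = 210.4/3600 = 0.0584444 kg/s
t_res = M / Q_s = 9.80 ÷ 0.0584444 = 167.681 s

value=167.7 s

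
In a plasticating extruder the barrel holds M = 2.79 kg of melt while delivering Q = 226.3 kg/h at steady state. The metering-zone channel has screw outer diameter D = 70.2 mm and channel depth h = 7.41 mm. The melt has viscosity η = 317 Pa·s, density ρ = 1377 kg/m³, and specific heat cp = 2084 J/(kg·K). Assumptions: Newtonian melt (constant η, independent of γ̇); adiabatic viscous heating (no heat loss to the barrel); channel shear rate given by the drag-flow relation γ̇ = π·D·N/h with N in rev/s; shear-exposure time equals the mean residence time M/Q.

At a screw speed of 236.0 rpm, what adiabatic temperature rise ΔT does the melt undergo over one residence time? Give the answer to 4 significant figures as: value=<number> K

value=67.19 K

Throughput in SI: Q_s = 226.3 kg/h ÷ 3600 s/h = 0.0628611 kg/s
Mean residence time: t_res = M/Q_s = 2.79 kg / 0.0628611 kg/s = 44.3836 s
D = 70.2 mm = 0.0702 m;  h = 7.41 mm = 0.00741 m;  N = 236.0 rpm / 60 = 3.93333 rev/s
Shear rate: γ̇ = πDN/h = π·0.0702·3.93333/0.00741 = 117.066 s⁻¹
Adiabatic rise: ΔT = η γ̇² t_res / (ρ cp) = 317·(117.066)²·44.3836 / (1377·2084) = 67.1906 K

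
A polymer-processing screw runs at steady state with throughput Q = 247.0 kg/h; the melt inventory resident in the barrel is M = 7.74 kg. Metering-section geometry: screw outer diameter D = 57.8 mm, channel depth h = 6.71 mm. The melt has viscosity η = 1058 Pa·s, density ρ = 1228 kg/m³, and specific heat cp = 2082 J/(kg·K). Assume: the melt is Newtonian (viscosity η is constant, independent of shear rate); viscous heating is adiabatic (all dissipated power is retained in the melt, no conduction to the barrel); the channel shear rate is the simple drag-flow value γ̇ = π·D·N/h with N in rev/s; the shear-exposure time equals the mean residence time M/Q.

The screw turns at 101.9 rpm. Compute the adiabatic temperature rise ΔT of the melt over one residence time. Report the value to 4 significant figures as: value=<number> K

value=98.61 K

Q_s = Q / 3600 = 247.0 / 3600 = 0.0686111 kg/s
t_res = M / Q_s = 7.74 ÷ 0.0686111 = 112.81 s
Convert to SI: D = 0.0578 m, h = 0.00671 m, N = 101.9/60 = 1.69833 rev/s
γ̇ = π·D·N / h = π · 0.0578 · 1.69833 / 0.00671 = 45.9598 s⁻¹
Adiabatic rise: ΔT = η γ̇² t_res / (ρ cp) = 1058·(45.9598)²·112.81 / (1228·2082) = 98.6074 K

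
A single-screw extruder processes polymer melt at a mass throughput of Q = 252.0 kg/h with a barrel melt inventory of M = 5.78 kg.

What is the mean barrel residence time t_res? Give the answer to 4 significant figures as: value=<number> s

Q_s = Q / 3600 = 252.0 / 3600 = 0.07 kg/s
t_res = M / Q_s = 5.78 / 0.07 = 82.5714 s

value=82.57 s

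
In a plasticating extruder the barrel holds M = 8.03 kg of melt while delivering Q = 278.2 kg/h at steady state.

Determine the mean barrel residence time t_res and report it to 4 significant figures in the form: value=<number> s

value=103.9 s

Q_s = Q / 3600 = 278.2 / 3600 = 0.0772778 kg/s
t_res = M / Q_s = 8.03 / 0.0772778 = 103.911 s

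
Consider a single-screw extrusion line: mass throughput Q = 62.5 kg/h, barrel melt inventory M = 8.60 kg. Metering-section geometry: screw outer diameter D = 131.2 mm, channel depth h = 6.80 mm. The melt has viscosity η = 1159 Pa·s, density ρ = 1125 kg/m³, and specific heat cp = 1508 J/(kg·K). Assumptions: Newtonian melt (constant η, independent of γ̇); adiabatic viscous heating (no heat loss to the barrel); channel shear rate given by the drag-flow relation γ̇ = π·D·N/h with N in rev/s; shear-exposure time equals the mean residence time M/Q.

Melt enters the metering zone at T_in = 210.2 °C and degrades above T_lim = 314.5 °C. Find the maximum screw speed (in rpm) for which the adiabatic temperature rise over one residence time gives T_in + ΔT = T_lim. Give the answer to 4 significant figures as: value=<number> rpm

value=17.38 rpm

Throughput in SI: Q_s = 62.5 kg/h ÷ 3600 s/h = 0.0173611 kg/s
Mean residence time: t_res = M/Q_s = 8.60 kg / 0.0173611 kg/s = 495.36 s
Convert to metres: D = 0.1312 m, h = 0.0068 m
Allowable rise: ΔT_a = T_lim − T_in = 314.5 − 210.2 = 104.3 K
Invert ΔT = ηγ̇²t_res/(ρcp) for γ̇: γ̇_max² = ΔT_a ρ cp / (η t_res) = 104.3·1125·1508 / (1159·495.36) = 308.201 s⁻²
γ̇_max = sqrt(308.201) = 17.5556 s⁻¹
N_max = γ̇_max h / (πD) = 17.5556·0.0068/(π·0.1312) = 0.289629 rev/s → ×60 = 17.3777 rpm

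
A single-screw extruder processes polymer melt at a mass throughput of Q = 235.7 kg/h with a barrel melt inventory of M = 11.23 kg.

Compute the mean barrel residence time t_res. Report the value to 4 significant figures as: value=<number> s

value=171.5 s

Throughput in SI: Q_s = 235.7 kg/h ÷ 3600 s/h = 0.0654722 kg/s
t_res = M / Q_s = 11.23 / 0.0654722 = 171.523 s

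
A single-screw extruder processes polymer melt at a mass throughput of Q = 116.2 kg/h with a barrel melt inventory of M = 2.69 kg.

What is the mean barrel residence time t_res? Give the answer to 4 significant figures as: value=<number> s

value=83.34 s

Convert throughput: Q = 116.2 kg/h = 116.2/3600 = 0.0322778 kg/s
Mean residence time: t_res = M/Q_s = 2.69 kg / 0.0322778 kg/s = 83.3391 s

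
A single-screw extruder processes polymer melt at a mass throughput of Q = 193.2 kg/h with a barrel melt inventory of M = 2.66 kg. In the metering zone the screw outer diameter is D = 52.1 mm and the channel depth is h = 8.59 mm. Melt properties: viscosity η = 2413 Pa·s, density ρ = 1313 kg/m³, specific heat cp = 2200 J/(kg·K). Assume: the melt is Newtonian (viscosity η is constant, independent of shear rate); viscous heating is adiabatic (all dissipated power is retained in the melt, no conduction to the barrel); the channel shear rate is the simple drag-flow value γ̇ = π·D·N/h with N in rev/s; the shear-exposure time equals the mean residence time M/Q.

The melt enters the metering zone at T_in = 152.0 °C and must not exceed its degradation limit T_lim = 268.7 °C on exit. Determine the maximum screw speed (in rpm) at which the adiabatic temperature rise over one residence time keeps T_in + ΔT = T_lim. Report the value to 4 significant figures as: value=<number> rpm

value=167.2 rpm

Convert throughput: Q = 193.2 kg/h = 193.2/3600 = 0.0536667 kg/s
t_res = M / Q_s = 2.66 ÷ 0.0536667 = 49.5652 s
Convert to metres: D = 0.0521 m, h = 0.00859 m
Allowable rise: ΔT_a = T_lim − T_in = 268.7 − 152.0 = 116.7 K
Invert ΔT = ηγ̇²t_res/(ρcp) for γ̇: γ̇_max² = ΔT_a ρ cp / (η t_res) = 116.7·1313·2200 / (2413·49.5652) = 2818.54 s⁻²
Take the square root: γ̇_max = √(2818.54) = 53.0899 s⁻¹
N_max = γ̇_max h / (πD) = 53.0899·0.00859/(π·0.0521) = 2.78623 rev/s → ×60 = 167.174 rpm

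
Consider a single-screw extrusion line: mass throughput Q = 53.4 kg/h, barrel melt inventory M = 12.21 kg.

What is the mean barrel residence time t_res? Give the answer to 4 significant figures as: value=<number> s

value=823.1 s

Throughput in SI: Q_s = 53.4 kg/h ÷ 3600 s/h = 0.0148333 kg/s
t_res = M / Q_s = 12.21 ÷ 0.0148333 = 823.146 s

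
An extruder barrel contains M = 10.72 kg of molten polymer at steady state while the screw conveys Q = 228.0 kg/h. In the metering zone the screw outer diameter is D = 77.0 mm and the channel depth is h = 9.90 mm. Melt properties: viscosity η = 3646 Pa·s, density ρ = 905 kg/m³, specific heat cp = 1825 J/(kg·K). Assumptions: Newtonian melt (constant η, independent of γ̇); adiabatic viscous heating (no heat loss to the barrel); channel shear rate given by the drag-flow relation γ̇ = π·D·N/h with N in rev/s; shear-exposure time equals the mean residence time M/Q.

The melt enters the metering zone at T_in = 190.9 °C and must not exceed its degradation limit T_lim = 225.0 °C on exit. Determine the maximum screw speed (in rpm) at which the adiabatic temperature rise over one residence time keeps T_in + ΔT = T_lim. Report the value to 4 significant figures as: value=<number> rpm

value=23.46 rpm

Q_s = Q / 3600 = 228.0 / 3600 = 0.0633333 kg/s
t_res = M / Q_s = 10.72 ÷ 0.0633333 = 169.263 s
D = 77.0 mm = 0.077 m;  h = 9.90 mm = 0.0099 m
Allowable rise: ΔT_a = T_lim − T_in = 225.0 − 190.9 = 34.1 K
γ̇_max² = ΔT_a·ρ·cp / (η·t_res) = [34.1 × 905 × 1825] / [3646 × 169.263] = 91.2613 s⁻²
γ̇_max = √91.2613 = 9.55308 s⁻¹
Solve γ̇ = πDN/h for N: N_max = γ̇_max·h/(π·D) = 9.55308 × 0.0099 / (π × 0.077) = 0.390965 rev/s = 23.4579 rpm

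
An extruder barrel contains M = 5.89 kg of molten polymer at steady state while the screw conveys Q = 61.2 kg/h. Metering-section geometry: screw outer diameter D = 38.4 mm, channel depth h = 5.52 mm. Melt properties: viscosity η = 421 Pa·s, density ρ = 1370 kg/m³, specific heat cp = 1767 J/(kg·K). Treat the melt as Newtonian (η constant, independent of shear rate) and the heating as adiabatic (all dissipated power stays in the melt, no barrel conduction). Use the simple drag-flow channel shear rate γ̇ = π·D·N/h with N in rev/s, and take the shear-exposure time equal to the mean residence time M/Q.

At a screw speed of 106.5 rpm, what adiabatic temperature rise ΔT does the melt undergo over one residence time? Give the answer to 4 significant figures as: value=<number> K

value=90.67 K

Convert throughput: Q = 61.2 kg/h = 61.2/3600 = 0.017 kg/s
Mean residence time: t_res = M/Q_s = 5.89 kg / 0.017 kg/s = 346.471 s
D = 38.4 mm = 0.0384 m;  h = 5.52 mm = 0.00552 m;  N = 106.5 rpm / 60 = 1.775 rev/s
Shear rate: γ̇ = πDN/h = π·0.0384·1.775/0.00552 = 38.7918 s⁻¹
Adiabatic rise: ΔT = η γ̇² t_res / (ρ cp) = 421·(38.7918)²·346.471 / (1370·1767) = 90.6718 K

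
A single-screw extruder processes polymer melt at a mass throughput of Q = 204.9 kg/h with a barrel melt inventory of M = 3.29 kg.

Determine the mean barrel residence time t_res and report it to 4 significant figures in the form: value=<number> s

Throughput in SI: Q_s = 204.9 kg/h ÷ 3600 s/h = 0.0569167 kg/s
Mean residence time: t_res = M/Q_s = 3.29 kg / 0.0569167 kg/s = 57.8038 s

value=57.80 s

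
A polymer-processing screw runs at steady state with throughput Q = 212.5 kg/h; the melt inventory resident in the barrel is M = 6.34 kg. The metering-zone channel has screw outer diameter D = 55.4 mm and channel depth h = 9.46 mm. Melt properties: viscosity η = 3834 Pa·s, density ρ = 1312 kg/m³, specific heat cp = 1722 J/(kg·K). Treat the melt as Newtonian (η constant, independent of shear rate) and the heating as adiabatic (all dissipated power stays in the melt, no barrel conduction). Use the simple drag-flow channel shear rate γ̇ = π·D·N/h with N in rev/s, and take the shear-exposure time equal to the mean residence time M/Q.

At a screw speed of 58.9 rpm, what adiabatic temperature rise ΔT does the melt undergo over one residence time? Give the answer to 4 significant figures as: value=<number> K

value=59.45 K

Throughput in SI: Q_s = 212.5 kg/h ÷ 3600 s/h = 0.0590278 kg/s
t_res = M / Q_s = 6.34 / 0.0590278 = 107.407 s
Convert to SI: D = 0.0554 m, h = 0.00946 m, N = 58.9/60 = 0.981667 rev/s
γ̇ = π D N / h = (π)(0.0554)(0.981667) / 0.00946 = 18.0606 s⁻¹
ΔT = η·γ̇²·t_res/(ρ·cp) = [3834 × 18.0606² × 107.407] / [1312 × 1722] = 59.4543 K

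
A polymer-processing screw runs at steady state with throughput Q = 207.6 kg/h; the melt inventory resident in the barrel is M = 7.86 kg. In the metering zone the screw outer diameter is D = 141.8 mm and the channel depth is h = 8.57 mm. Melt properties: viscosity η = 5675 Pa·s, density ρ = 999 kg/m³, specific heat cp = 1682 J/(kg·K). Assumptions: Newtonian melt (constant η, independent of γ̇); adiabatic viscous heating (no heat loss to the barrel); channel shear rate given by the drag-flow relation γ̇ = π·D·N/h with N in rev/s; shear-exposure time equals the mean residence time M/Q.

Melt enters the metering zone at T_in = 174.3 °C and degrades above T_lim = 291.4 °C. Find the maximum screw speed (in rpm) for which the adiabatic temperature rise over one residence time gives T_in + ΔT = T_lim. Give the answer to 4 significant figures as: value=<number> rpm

Convert throughput: Q = 207.6 kg/h = 207.6/3600 = 0.0576667 kg/s
Mean residence time: t_res = M/Q_s = 7.86 kg / 0.0576667 kg/s = 136.301 s
Geometry in SI: D = 141.8 mm → 0.1418 m, h = 8.57 mm → 0.00857 m
ΔT_a = T_lim − T_in = 291.4 °C − 174.3 °C = 117.1 K
γ̇_max² = ΔT_a·ρ·cp / (η·t_res) = [117.1 × 999 × 1682] / [5675 × 136.301] = 254.381 s⁻²
γ̇_max = √254.381 = 15.9493 s⁻¹
N_max = γ̇_max h / (πD) = 15.9493·0.00857/(π·0.1418) = 0.30683 rev/s → ×60 = 18.4098 rpm

value=18.41 rpm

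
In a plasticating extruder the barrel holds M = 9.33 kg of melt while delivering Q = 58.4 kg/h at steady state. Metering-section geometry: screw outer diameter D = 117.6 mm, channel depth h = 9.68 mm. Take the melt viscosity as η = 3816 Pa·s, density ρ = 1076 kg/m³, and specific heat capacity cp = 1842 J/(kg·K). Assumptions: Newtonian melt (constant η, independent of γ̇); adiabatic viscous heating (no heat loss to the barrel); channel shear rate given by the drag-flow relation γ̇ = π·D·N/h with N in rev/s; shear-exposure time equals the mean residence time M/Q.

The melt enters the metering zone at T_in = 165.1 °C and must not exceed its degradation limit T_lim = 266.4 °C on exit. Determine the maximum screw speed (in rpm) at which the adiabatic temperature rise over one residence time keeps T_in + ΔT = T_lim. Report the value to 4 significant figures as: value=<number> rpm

value=15.04 rpm

Q_s = Q / 3600 = 58.4 / 3600 = 0.0162222 kg/s
t_res = M / Q_s = 9.33 ÷ 0.0162222 = 575.137 s
Geometry in SI: D = 117.6 mm → 0.1176 m, h = 9.68 mm → 0.00968 m
Allowable rise: ΔT_a = T_lim − T_in = 266.4 − 165.1 = 101.3 K
γ̇_max² = ΔT_a·ρ·cp/(η·t_res) = 101.3·1076·1842/(3816·575.137) = 91.4812 s⁻²
γ̇_max = √91.4812 = 9.56458 s⁻¹
N_max = γ̇_max·h / (π·D) = 9.56458 · 0.00968 / (π · 0.1176) = 0.250602 rev/s = 15.0361 rpm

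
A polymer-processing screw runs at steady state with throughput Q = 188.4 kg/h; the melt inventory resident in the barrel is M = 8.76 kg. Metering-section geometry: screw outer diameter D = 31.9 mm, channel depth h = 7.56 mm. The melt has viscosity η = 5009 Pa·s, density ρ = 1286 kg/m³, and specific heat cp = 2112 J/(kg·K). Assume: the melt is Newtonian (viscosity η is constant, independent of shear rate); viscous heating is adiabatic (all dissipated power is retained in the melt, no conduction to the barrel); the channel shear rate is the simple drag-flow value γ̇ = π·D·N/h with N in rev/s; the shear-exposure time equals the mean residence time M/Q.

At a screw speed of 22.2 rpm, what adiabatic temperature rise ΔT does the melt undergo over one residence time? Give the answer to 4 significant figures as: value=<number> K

Q_s = Q / 3600 = 188.4 / 3600 = 0.0523333 kg/s
t_res = M / Q_s = 8.76 / 0.0523333 = 167.389 s
D = 31.9 mm = 0.0319 m;  h = 7.56 mm = 0.00756 m;  N = 22.2 rpm / 60 = 0.37 rev/s
Shear rate: γ̇ = πDN/h = π·0.0319·0.37/0.00756 = 4.90479 s⁻¹
Adiabatic rise: ΔT = η γ̇² t_res / (ρ cp) = 5009·(4.90479)²·167.389 / (1286·2112) = 7.42648 K

value=7.426 K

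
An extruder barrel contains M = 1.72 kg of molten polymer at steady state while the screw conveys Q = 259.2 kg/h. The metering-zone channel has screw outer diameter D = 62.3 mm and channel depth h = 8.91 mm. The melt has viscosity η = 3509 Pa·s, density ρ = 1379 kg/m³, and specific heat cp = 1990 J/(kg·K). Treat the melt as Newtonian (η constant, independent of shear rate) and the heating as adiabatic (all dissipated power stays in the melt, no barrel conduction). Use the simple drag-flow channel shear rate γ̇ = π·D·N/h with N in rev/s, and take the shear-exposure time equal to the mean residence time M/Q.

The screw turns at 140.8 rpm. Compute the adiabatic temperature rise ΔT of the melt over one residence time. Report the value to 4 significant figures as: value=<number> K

value=81.17 K

Q_s = Q / 3600 = 259.2 / 3600 = 0.072 kg/s
Mean residence time: t_res = M/Q_s = 1.72 kg / 0.072 kg/s = 23.8889 s
Convert to SI: D = 0.0623 m, h = 0.00891 m, N = 140.8/60 = 2.34667 rev/s
γ̇ = π D N / h = (π)(0.0623)(2.34667) / 0.00891 = 51.548 s⁻¹
ΔT = η·γ̇²·t_res / (ρ·cp) = 3509 · (51.548)² · 23.8889 / (1379 · 1990) = 81.1681 K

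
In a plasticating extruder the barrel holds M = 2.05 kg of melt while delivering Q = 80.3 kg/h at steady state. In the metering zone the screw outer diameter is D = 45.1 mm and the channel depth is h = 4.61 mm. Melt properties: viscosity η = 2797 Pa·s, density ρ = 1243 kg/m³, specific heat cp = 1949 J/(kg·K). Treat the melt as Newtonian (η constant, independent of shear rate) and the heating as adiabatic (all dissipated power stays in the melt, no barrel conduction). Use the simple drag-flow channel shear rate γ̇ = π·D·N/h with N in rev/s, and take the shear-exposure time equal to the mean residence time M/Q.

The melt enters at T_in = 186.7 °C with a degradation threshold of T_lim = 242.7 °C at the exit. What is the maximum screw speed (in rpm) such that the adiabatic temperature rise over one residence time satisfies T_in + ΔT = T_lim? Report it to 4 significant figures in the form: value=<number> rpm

value=44.85 rpm

Convert throughput: Q = 80.3 kg/h = 80.3/3600 = 0.0223056 kg/s
Mean residence time: t_res = M/Q_s = 2.05 kg / 0.0223056 kg/s = 91.9054 s
Geometry in SI: D = 45.1 mm → 0.0451 m, h = 4.61 mm → 0.00461 m
ΔT_a = T_lim − T_in = 242.7 − 186.7 = 56 K
Invert ΔT = ηγ̇²t_res/(ρcp) for γ̇: γ̇_max² = ΔT_a ρ cp / (η t_res) = 56·1243·1949 / (2797·91.9054) = 527.762 s⁻²
γ̇_max = sqrt(527.762) = 22.9731 s⁻¹
N_max = γ̇_max·h / (π·D) = 22.9731 · 0.00461 / (π · 0.0451) = 0.747469 rev/s = 44.8482 rpm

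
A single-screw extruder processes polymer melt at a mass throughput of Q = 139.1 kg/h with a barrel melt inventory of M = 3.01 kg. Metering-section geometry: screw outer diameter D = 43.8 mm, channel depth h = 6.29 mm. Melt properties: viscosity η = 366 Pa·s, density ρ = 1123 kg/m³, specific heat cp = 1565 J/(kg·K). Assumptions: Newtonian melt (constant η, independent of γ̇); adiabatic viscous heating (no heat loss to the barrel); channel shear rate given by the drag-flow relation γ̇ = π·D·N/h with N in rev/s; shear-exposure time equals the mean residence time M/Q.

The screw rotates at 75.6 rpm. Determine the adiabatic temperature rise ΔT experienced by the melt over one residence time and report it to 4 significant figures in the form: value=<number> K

Throughput in SI: Q_s = 139.1 kg/h ÷ 3600 s/h = 0.0386389 kg/s
t_res = M / Q_s = 3.01 ÷ 0.0386389 = 77.9008 s
D = 43.8 mm = 0.0438 m;  h = 6.29 mm = 0.00629 m;  N = 75.6 rpm / 60 = 1.26 rev/s
γ̇ = π D N / h = (π)(0.0438)(1.26) / 0.00629 = 27.5641 s⁻¹
ΔT = η·γ̇²·t_res / (ρ·cp) = 366 · (27.5641)² · 77.9008 / (1123 · 1565) = 12.3258 K

value=12.33 K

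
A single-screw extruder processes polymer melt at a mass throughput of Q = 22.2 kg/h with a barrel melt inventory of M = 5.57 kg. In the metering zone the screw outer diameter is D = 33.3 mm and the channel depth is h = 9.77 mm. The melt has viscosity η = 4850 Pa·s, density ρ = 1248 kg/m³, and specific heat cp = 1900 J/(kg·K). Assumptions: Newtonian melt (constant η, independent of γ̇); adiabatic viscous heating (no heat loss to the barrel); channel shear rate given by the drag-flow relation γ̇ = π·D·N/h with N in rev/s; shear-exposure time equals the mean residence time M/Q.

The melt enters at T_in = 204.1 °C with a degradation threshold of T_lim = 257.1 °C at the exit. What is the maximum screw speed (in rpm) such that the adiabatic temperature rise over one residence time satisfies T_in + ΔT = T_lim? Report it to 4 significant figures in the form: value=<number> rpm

value=30.01 rpm

Q_s = Q / 3600 = 22.2 / 3600 = 0.00616667 kg/s
Mean residence time: t_res = M/Q_s = 5.57 kg / 0.00616667 kg/s = 903.243 s
Geometry in SI: D = 33.3 mm → 0.0333 m, h = 9.77 mm → 0.00977 m
ΔT_a = T_lim − T_in = 257.1 − 204.1 = 53 K
γ̇_max² = ΔT_a·ρ·cp / (η·t_res) = [53 × 1248 × 1900] / [4850 × 903.243] = 28.6878 s⁻²
Take the square root: γ̇_max = √(28.6878) = 5.3561 s⁻¹
Solve γ̇ = πDN/h for N: N_max = γ̇_max·h/(π·D) = 5.3561 × 0.00977 / (π × 0.0333) = 0.500206 rev/s = 30.0124 rpm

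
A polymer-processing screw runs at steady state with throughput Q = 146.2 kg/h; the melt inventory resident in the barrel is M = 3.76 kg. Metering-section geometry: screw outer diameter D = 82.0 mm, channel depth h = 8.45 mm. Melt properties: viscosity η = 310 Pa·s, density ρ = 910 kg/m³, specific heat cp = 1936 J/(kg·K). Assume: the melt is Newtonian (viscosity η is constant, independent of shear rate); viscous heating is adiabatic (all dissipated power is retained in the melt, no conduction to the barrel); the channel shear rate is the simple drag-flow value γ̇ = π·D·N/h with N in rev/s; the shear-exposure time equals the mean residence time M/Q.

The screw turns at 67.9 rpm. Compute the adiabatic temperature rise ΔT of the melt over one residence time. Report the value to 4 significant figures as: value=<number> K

value=19.39 K

Q_s = Q / 3600 = 146.2 / 3600 = 0.0406111 kg/s
t_res = M / Q_s = 3.76 / 0.0406111 = 92.5855 s
Geometry in metres: D = 82.0 mm → 0.082 m, h = 8.45 mm → 0.00845 m; screw speed N = 67.9 rpm = 1.13167 rev/s
Shear rate: γ̇ = πDN/h = π·0.082·1.13167/0.00845 = 34.5005 s⁻¹
Adiabatic rise: ΔT = η γ̇² t_res / (ρ cp) = 310·(34.5005)²·92.5855 / (910·1936) = 19.3914 K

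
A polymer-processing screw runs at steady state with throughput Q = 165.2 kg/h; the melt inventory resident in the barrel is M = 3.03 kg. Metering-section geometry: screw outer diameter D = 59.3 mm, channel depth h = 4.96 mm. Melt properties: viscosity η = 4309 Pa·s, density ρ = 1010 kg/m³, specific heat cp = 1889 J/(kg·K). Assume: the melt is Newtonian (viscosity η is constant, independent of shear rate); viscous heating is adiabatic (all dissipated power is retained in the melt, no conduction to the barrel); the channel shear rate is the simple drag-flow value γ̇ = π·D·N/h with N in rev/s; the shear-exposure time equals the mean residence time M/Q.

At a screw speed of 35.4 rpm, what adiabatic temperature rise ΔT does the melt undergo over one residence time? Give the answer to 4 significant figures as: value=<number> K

value=73.23 K

Q_s = Q / 3600 = 165.2 / 3600 = 0.0458889 kg/s
t_res = M / Q_s = 3.03 ÷ 0.0458889 = 66.0291 s
D = 59.3 mm = 0.0593 m;  h = 4.96 mm = 0.00496 m;  N = 35.4 rpm / 60 = 0.59 rev/s
γ̇ = π D N / h = (π)(0.0593)(0.59) / 0.00496 = 22.1603 s⁻¹
Adiabatic rise: ΔT = η γ̇² t_res / (ρ cp) = 4309·(22.1603)²·66.0291 / (1010·1889) = 73.2332 K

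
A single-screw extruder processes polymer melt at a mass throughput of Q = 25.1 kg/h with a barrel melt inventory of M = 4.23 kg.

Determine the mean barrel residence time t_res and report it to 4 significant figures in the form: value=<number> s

Convert throughput: Q = 25.1 kg/h = 25.1/3600 = 0.00697222 kg/s
Mean residence time: t_res = M/Q_s = 4.23 kg / 0.00697222 kg/s = 606.693 s

value=606.7 s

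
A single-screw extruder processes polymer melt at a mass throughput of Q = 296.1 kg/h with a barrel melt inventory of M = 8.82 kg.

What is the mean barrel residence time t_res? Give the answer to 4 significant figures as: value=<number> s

value=107.2 s

Q_s = Q / 3600 = 296.1 / 3600 = 0.08225 kg/s
t_res = M / Q_s = 8.82 ÷ 0.08225 = 107.234 s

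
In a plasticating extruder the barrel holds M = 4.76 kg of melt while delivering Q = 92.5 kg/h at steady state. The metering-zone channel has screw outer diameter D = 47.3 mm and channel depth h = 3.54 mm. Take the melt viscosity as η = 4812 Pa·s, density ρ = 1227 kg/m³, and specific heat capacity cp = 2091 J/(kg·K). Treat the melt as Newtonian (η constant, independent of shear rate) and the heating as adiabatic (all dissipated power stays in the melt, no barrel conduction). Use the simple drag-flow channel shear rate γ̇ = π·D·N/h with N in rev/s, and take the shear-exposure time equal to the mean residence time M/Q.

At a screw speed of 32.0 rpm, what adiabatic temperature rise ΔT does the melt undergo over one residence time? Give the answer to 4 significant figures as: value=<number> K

value=174.1 K

Throughput in SI: Q_s = 92.5 kg/h ÷ 3600 s/h = 0.0256944 kg/s
t_res = M / Q_s = 4.76 ÷ 0.0256944 = 185.254 s
Geometry in metres: D = 47.3 mm → 0.0473 m, h = 3.54 mm → 0.00354 m; screw speed N = 32.0 rpm = 0.533333 rev/s
γ̇ = π D N / h = (π)(0.0473)(0.533333) / 0.00354 = 22.3875 s⁻¹
Adiabatic rise: ΔT = η γ̇² t_res / (ρ cp) = 4812·(22.3875)²·185.254 / (1227·2091) = 174.144 K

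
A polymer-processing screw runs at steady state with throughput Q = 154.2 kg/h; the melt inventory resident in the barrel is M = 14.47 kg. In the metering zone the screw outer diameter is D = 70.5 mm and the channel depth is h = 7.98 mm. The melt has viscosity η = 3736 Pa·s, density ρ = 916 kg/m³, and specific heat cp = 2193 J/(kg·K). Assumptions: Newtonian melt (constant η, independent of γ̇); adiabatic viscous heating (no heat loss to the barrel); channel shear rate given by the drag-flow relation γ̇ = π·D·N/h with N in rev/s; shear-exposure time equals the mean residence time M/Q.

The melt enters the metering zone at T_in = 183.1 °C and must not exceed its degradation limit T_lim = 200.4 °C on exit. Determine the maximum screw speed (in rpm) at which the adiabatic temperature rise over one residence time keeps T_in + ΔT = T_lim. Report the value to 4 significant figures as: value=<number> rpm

value=11.34 rpm

Convert throughput: Q = 154.2 kg/h = 154.2/3600 = 0.0428333 kg/s
t_res = M / Q_s = 14.47 ÷ 0.0428333 = 337.821 s
D = 70.5 mm = 0.0705 m;  h = 7.98 mm = 0.00798 m
ΔT_a = T_lim − T_in = 200.4 − 183.1 = 17.3 K
γ̇_max² = ΔT_a·ρ·cp/(η·t_res) = 17.3·916·2193/(3736·337.821) = 27.5351 s⁻²
Take the square root: γ̇_max = √(27.5351) = 5.24739 s⁻¹
N_max = γ̇_max·h / (π·D) = 5.24739 · 0.00798 / (π · 0.0705) = 0.189063 rev/s = 11.3438 rpm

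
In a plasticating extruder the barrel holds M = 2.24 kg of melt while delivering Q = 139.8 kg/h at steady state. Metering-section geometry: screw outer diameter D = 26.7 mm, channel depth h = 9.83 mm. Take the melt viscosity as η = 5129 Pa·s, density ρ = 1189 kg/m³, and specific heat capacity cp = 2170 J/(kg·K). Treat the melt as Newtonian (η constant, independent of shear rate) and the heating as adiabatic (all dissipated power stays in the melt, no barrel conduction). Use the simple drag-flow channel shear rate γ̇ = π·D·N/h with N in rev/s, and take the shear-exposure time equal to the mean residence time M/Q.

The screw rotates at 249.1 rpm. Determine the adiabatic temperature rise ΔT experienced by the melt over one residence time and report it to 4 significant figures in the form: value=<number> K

value=143.9 K

Throughput in SI: Q_s = 139.8 kg/h ÷ 3600 s/h = 0.0388333 kg/s
Mean residence time: t_res = M/Q_s = 2.24 kg / 0.0388333 kg/s = 57.6824 s
Convert to SI: D = 0.0267 m, h = 0.00983 m, N = 249.1/60 = 4.15167 rev/s
Shear rate: γ̇ = πDN/h = π·0.0267·4.15167/0.00983 = 35.4267 s⁻¹
ΔT = η·γ̇²·t_res / (ρ·cp) = 5129 · (35.4267)² · 57.6824 / (1189 · 2170) = 143.911 K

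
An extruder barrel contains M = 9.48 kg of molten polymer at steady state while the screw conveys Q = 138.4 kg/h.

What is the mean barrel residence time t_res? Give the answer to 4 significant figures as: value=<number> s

value=246.6 s

Throughput in SI: Q_s = 138.4 kg/h ÷ 3600 s/h = 0.0384444 kg/s
Mean residence time: t_res = M/Q_s = 9.48 kg / 0.0384444 kg/s = 246.59 s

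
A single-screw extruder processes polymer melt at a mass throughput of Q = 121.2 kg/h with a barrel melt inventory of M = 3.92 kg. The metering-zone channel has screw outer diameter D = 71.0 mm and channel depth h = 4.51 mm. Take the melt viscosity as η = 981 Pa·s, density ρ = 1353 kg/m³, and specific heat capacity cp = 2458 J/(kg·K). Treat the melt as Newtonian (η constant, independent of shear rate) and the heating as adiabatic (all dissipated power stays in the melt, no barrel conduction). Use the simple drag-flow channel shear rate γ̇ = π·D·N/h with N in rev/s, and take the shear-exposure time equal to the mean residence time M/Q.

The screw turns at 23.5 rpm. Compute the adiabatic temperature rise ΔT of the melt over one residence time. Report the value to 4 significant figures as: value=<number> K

value=12.89 K

Convert throughput: Q = 121.2 kg/h = 121.2/3600 = 0.0336667 kg/s
t_res = M / Q_s = 3.92 ÷ 0.0336667 = 116.436 s
Convert to SI: D = 0.071 m, h = 0.00451 m, N = 23.5/60 = 0.391667 rev/s
γ̇ = π·D·N / h = π · 0.071 · 0.391667 / 0.00451 = 19.3708 s⁻¹
ΔT = η·γ̇²·t_res/(ρ·cp) = [981 × 19.3708² × 116.436] / [1353 × 2458] = 12.8876 K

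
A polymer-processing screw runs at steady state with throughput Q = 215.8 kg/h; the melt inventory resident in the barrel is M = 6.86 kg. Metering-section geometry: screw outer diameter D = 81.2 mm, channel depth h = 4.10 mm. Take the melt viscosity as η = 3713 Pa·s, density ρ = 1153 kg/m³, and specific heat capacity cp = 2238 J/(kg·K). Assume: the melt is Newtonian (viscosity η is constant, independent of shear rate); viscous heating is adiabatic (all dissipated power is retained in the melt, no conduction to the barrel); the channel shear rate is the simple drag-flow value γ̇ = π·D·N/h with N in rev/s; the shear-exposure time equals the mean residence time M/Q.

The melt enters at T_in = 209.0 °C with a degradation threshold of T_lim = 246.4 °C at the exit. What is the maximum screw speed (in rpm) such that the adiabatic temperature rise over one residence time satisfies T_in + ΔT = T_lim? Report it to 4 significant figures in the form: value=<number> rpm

Throughput in SI: Q_s = 215.8 kg/h ÷ 3600 s/h = 0.0599444 kg/s
t_res = M / Q_s = 6.86 / 0.0599444 = 114.439 s
Geometry in SI: D = 81.2 mm → 0.0812 m, h = 4.10 mm → 0.0041 m
Allowable rise: ΔT_a = T_lim − T_in = 246.4 − 209.0 = 37.4 K
γ̇_max² = ΔT_a·ρ·cp / (η·t_res) = [37.4 × 1153 × 2238] / [3713 × 114.439] = 227.123 s⁻²
γ̇_max = √227.123 = 15.0706 s⁻¹
Solve γ̇ = πDN/h for N: N_max = γ̇_max·h/(π·D) = 15.0706 × 0.0041 / (π × 0.0812) = 0.242219 rev/s = 14.5331 rpm

value=14.53 rpm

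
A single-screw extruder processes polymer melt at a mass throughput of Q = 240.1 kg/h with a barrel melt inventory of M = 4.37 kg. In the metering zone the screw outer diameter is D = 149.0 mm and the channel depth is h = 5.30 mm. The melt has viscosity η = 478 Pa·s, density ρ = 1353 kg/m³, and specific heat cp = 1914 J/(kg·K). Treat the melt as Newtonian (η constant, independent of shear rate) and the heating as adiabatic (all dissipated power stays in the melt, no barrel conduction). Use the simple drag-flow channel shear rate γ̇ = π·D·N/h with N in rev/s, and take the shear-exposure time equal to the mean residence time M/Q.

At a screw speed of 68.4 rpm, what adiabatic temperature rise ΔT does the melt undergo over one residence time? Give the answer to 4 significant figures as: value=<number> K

value=122.6 K

Q_s = Q / 3600 = 240.1 / 3600 = 0.0666944 kg/s
t_res = M / Q_s = 4.37 ÷ 0.0666944 = 65.5227 s
Geometry in metres: D = 149.0 mm → 0.149 m, h = 5.30 mm → 0.0053 m; screw speed N = 68.4 rpm = 1.14 rev/s
Shear rate: γ̇ = πDN/h = π·0.149·1.14/0.0053 = 100.685 s⁻¹
Adiabatic rise: ΔT = η γ̇² t_res / (ρ cp) = 478·(100.685)²·65.5227 / (1353·1914) = 122.606 K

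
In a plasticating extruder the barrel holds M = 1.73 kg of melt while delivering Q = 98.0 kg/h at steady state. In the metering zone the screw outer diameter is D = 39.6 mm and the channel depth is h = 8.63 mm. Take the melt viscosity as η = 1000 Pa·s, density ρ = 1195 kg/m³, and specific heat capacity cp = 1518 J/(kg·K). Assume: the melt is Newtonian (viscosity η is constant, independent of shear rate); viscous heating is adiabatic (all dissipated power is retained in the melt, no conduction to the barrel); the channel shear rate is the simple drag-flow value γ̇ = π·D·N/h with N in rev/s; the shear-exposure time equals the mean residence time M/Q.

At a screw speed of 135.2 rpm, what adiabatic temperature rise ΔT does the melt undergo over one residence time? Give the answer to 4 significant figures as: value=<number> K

value=36.97 K

Convert throughput: Q = 98.0 kg/h = 98.0/3600 = 0.0272222 kg/s
t_res = M / Q_s = 1.73 / 0.0272222 = 63.551 s
Convert to SI: D = 0.0396 m, h = 0.00863 m, N = 135.2/60 = 2.25333 rev/s
Shear rate: γ̇ = πDN/h = π·0.0396·2.25333/0.00863 = 32.4833 s⁻¹
ΔT = η·γ̇²·t_res/(ρ·cp) = [1000 × 32.4833² × 63.551] / [1195 × 1518] = 36.966 K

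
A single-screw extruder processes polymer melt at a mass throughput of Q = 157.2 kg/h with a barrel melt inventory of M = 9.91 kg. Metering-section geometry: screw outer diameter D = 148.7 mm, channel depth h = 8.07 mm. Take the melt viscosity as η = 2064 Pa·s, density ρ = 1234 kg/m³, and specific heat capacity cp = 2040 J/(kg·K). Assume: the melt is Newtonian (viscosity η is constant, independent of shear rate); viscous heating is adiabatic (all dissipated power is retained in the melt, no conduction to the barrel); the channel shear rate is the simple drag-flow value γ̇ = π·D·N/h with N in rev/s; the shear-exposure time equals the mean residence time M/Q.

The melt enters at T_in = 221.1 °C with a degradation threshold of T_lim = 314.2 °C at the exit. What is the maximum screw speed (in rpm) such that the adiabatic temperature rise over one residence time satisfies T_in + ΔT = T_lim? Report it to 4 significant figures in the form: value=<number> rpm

Q_s = Q / 3600 = 157.2 / 3600 = 0.0436667 kg/s
Mean residence time: t_res = M/Q_s = 9.91 kg / 0.0436667 kg/s = 226.947 s
Convert to metres: D = 0.1487 m, h = 0.00807 m
Allowable rise: ΔT_a = T_lim − T_in = 314.2 − 221.1 = 93.1 K
Invert ΔT = ηγ̇²t_res/(ρcp) for γ̇: γ̇_max² = ΔT_a ρ cp / (η t_res) = 93.1·1234·2040 / (2064·226.947) = 500.336 s⁻²
γ̇_max = √500.336 = 22.3682 s⁻¹
N_max = γ̇_max h / (πD) = 22.3682·0.00807/(π·0.1487) = 0.386406 rev/s → ×60 = 23.1843 rpm

value=23.18 rpm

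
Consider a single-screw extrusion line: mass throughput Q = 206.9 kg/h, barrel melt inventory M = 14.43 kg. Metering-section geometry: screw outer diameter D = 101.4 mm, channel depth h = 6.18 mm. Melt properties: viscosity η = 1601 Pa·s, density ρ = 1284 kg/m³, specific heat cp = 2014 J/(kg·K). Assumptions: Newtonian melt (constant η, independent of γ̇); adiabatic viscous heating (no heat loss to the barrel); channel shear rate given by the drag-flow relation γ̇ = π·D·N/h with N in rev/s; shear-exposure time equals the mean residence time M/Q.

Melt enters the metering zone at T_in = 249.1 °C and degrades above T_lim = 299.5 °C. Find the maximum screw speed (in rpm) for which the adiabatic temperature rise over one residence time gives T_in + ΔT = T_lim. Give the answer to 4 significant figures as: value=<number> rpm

value=20.96 rpm

Q_s = Q / 3600 = 206.9 / 3600 = 0.0574722 kg/s
t_res = M / Q_s = 14.43 / 0.0574722 = 251.078 s
D = 101.4 mm = 0.1014 m;  h = 6.18 mm = 0.00618 m
Allowable rise: ΔT_a = T_lim − T_in = 299.5 − 249.1 = 50.4 K
Invert ΔT = ηγ̇²t_res/(ρcp) for γ̇: γ̇_max² = ΔT_a ρ cp / (η t_res) = 50.4·1284·2014 / (1601·251.078) = 324.232 s⁻²
γ̇_max = √324.232 = 18.0064 s⁻¹
N_max = γ̇_max h / (πD) = 18.0064·0.00618/(π·0.1014) = 0.349324 rev/s → ×60 = 20.9594 rpm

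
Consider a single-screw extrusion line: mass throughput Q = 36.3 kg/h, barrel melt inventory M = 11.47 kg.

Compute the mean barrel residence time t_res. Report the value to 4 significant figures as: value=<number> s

value=1138. s

Q_s = Q / 3600 = 36.3 / 3600 = 0.0100833 kg/s
Mean residence time: t_res = M/Q_s = 11.47 kg / 0.0100833 kg/s = 1137.52 s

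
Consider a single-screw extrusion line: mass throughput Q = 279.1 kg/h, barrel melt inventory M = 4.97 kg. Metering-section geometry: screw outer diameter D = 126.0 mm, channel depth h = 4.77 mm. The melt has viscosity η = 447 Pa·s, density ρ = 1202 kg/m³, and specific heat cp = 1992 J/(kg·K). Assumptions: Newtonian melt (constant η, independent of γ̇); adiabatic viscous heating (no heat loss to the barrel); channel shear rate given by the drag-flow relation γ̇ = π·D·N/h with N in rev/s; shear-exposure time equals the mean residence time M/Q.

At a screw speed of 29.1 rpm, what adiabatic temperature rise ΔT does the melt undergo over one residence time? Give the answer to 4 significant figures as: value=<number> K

Convert throughput: Q = 279.1 kg/h = 279.1/3600 = 0.0775278 kg/s
t_res = M / Q_s = 4.97 ÷ 0.0775278 = 64.1061 s
Convert to SI: D = 0.126 m, h = 0.00477 m, N = 29.1/60 = 0.485 rev/s
γ̇ = π·D·N / h = π · 0.126 · 0.485 / 0.00477 = 40.248 s⁻¹
ΔT = η·γ̇²·t_res/(ρ·cp) = [447 × 40.248² × 64.1061] / [1202 × 1992] = 19.3865 K

value=19.39 K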